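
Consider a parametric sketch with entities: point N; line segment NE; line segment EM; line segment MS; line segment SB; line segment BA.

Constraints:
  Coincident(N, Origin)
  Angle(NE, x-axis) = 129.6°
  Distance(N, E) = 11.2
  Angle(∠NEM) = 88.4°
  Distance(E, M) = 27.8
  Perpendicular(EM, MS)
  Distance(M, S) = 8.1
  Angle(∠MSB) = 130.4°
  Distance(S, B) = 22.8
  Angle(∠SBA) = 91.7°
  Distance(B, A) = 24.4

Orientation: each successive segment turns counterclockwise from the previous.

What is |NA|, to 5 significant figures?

8.9508

N is at the origin; NE runs at 129.6° with length 11.2, so E = (-7.1391, 8.6297). ∠NEM = 88.4° gives EM at -138.80° from the x-axis; with |EM| = 27.8, M = (-28.056, -9.6818). The perpendicularity gives MS at right angles to EM, so MS runs at -48.800°; with |MS| = 8.1, S = (-22.721, -15.776). ∠MSB = 130.4° gives SB at 0.80000° from the x-axis; with |SB| = 22.8, B = (0.076879, -15.458). ∠SBA = 91.7° gives BA at 89.100° from the x-axis; with |BA| = 24.4, A = (0.46014, 8.9389). Then |NA| = |A − N| = 8.9508.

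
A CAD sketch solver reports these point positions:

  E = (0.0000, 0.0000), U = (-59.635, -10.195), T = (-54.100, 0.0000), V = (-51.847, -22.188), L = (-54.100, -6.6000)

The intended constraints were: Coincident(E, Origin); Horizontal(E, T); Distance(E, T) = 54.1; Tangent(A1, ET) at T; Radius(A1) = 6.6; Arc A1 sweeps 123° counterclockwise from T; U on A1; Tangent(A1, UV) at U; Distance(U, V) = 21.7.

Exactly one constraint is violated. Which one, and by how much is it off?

Distance(U, V) = 21.7 — off by 7.40.

E = (0.00, 0.00) ✓; E.y = 0.00, T.y = 0.00 ✓; |ET| = 54.10 ✓; ∠(LT, TE) = 90.00° ✓; |LT| = 6.600 ✓; bearing(L→U) − bearing(L→T) = 123.0° ✓; |LU| = 6.600 ✓; ∠(LU, UV) = 90.01° ✓; |UV| = 14.30 ✗.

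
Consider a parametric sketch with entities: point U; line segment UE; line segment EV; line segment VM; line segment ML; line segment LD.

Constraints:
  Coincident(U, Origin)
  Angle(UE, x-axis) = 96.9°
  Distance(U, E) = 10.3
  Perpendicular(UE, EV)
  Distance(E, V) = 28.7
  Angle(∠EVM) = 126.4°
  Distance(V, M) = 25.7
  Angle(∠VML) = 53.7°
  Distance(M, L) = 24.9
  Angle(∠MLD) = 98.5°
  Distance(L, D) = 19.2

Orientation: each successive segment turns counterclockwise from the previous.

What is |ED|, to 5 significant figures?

16.274

∠VML = 53.7° gives ML at 6.8000° from the x-axis; with |ML| = 24.9, L = (-17.660, -12.642). ∠MLD = 98.5° gives LD at 88.300° from the x-axis; with |LD| = 19.2, D = (-17.090, 6.5491). Then |ED| = |D − E| = 16.274.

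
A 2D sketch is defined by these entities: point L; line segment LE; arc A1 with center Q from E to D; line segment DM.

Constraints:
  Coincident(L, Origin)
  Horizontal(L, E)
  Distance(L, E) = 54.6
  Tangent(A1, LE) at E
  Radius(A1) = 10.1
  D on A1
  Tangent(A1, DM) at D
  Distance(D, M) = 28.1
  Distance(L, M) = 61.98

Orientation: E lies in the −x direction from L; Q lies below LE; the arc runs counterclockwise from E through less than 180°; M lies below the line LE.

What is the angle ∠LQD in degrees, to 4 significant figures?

157.9°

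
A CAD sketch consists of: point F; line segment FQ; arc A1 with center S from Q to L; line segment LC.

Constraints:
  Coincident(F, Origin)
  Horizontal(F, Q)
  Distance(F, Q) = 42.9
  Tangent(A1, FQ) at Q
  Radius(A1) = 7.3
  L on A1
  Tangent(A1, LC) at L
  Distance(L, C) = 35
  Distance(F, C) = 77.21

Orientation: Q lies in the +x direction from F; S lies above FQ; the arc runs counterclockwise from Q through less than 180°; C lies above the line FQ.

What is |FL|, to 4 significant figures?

48.36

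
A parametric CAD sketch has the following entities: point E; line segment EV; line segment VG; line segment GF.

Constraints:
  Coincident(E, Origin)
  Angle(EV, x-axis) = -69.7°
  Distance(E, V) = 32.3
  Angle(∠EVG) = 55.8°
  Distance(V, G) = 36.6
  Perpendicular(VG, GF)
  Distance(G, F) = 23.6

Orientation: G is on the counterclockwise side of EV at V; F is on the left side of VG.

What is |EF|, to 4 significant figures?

18.71

∠EVG = 55.8°, so VG runs at -69.7° + (180° − 55.8°) = 54.50° from the x-axis; with |VG| = 36.6, G = V + 36.6·(cos 54.50°, sin 54.50°) = (32.46, -0.4972). The perpendicularity gives GF at right angles to VG; with |GF| = 23.6 on the left of VG, F = G + 23.6·(-0.8141, 0.5807) = (13.25, 13.21). Then |EF| = |F − E| = 18.71.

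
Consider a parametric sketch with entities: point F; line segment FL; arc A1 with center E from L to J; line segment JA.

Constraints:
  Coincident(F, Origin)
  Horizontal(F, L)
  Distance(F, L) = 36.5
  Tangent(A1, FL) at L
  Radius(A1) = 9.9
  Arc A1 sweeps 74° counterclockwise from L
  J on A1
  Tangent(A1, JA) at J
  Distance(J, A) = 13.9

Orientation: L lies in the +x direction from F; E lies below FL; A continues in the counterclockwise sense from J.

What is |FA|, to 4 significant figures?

30.95

F is at the origin; F and L share the same y with |FL| = 36.5 and L on the +x side, so L = (36.50, 0.000). A1 meets FL tangentially, so EL is at right angles to FL, so E = L + (0, -9.9) = (36.50, -9.900). On A1, L sits at bearing 90° from E; a 74° counterclockwise sweep puts J at bearing 164°, so J = E + 9.9·(cos 164°, sin 164°) = (26.98, -7.171). Since A1 is tangent to JA there, EJ ⟂ JA, so JA runs along (−sin 164°, cos 164°); with |JA| = 13.9, A = (23.15, -20.53). Then |FA| = |A − F| = 30.95.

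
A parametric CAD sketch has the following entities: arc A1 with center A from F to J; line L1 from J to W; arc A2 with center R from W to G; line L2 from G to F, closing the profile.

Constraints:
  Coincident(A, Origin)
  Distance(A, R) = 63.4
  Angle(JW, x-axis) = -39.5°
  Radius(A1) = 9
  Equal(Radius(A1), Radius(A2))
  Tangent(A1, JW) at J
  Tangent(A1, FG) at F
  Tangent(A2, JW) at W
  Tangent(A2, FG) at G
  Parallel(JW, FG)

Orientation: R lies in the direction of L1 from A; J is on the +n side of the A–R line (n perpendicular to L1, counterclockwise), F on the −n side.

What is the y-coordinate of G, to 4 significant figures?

-47.27

The slot axis is L1's direction at -39.5°, so u = (cos -39.5°, sin -39.5°) = (0.7716, -0.6361) and n = (−sin -39.5°, cos -39.5°) = (0.6361, 0.7716). A is at the origin and R lies 63.4 along u from A, so R = 63.4·u = (48.92, -40.33). Tangency of A1 to both parallel lines with radius 9.0 puts J and F at A ± 9.0·n: J = (5.725, 6.945), F = (-5.725, -6.945). Equal radii place W and G the same way about R: W = R + 9.0·n = (54.65, -33.38), G = R − 9.0·n = (43.20, -47.27). So G.y = -47.27.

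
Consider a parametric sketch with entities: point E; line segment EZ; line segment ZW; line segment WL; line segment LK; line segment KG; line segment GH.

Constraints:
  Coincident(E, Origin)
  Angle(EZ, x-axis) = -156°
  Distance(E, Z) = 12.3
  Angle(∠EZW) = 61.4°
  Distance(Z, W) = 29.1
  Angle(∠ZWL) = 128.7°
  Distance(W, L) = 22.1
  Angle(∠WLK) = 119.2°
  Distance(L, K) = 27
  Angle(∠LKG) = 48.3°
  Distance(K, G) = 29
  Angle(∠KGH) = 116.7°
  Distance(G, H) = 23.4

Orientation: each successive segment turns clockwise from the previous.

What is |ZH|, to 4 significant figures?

34.16

∠LKG = 48.3° gives KG at -158.4° from the x-axis; with |KG| = 29.0, G = (6.555, 13.59). ∠KGH = 116.7° gives GH at 138.3° from the x-axis; with |GH| = 23.4, H = (-10.92, 29.15). Then |ZH| = |H − Z| = 34.16.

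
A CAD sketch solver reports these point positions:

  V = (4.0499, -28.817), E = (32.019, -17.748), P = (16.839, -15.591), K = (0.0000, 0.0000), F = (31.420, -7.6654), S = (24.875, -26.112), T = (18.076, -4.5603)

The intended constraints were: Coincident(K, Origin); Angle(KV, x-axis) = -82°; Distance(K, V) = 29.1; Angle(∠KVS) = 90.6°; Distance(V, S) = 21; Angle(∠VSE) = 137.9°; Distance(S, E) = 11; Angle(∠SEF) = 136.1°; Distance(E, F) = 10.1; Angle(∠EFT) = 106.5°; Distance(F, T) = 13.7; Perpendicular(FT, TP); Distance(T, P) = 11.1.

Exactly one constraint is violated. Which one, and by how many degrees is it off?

Perpendicular(FT, TP) — off by 6.70°.

K = (0.00, 0.00) ✓; KV at -82.00° ✓; |KV| = 29.10 ✓; ∠KVS = 90.60° ✓; |VS| = 21.00 ✓; ∠VSE = 137.9° ✓; |SE| = 11.00 ✓; ∠SEF = 136.1° ✓; |EF| = 10.10 ✓; ∠EFT = 106.5° ✓; |FT| = 13.70 ✓; ∠(FT, TP) = 96.70° ✗; |TP| = 11.10 ✓.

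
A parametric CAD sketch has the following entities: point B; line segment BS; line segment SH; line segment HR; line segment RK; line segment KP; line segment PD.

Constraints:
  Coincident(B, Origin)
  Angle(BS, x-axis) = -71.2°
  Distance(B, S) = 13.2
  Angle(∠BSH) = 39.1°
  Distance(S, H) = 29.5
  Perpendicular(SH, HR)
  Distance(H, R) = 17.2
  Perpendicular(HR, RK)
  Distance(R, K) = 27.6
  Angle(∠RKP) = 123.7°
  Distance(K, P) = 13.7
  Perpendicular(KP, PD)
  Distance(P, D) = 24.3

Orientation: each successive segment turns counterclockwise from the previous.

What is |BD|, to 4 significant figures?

16.57

B is at the origin; BS runs at -71.2° with length 13.2, so S = (4.254, -12.50). ∠BSH = 39.1° gives SH at 69.70° from the x-axis; with |SH| = 29.5, H = (14.49, 15.17). The perpendicularity gives HR at right angles to SH, so HR runs at 159.7°; with |HR| = 17.2, R = (-1.643, 21.14). HR is perpendicular to RK, so RK runs at -110.3°; with |RK| = 27.6, K = (-11.22, -4.746). ∠RKP = 123.7° gives KP at -54.00° from the x-axis; with |KP| = 13.7, P = (-3.166, -15.83). KP is perpendicular to PD, so PD runs at 36.00°; with |PD| = 24.3, D = (16.49, -1.547). Then |BD| = |D − B| = 16.57.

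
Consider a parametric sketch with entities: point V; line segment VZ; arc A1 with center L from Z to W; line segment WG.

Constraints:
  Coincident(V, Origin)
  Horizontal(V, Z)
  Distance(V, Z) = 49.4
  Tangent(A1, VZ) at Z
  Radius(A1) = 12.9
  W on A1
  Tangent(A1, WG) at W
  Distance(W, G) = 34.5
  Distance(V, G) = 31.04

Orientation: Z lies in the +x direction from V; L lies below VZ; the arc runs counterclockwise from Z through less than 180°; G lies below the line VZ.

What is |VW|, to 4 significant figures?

40.76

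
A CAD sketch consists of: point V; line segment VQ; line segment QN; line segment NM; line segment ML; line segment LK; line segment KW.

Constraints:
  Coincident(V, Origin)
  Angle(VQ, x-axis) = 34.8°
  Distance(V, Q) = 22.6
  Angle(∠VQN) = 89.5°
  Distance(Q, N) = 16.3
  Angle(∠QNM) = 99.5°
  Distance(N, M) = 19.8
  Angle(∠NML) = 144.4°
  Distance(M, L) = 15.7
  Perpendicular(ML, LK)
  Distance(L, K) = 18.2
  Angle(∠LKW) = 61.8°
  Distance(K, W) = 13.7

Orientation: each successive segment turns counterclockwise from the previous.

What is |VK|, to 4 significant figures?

4.918

V is at the origin; VQ runs at 34.8° with length 22.6, so Q = (18.56, 12.90). ∠VQN = 89.5° gives QN at 125.3° from the x-axis; with |QN| = 16.3, N = (9.139, 26.20). ∠QNM = 99.5° gives NM at -154.2° from the x-axis; with |NM| = 19.8, M = (-8.687, 17.58). ∠NML = 144.4° gives ML at -118.6° from the x-axis; with |ML| = 15.7, L = (-16.20, 3.799). ML is perpendicular to LK, so LK runs at -28.60°; with |LK| = 18.2, K = (-0.2236, -4.913). Then |VK| = |K − V| = 4.918.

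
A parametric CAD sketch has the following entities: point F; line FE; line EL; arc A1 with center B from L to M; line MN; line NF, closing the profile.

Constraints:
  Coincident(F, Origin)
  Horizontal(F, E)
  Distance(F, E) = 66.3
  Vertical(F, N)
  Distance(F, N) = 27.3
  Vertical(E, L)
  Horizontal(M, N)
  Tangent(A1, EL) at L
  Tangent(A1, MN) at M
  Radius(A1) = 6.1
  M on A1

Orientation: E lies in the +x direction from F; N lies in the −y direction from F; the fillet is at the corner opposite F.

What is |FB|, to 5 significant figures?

63.824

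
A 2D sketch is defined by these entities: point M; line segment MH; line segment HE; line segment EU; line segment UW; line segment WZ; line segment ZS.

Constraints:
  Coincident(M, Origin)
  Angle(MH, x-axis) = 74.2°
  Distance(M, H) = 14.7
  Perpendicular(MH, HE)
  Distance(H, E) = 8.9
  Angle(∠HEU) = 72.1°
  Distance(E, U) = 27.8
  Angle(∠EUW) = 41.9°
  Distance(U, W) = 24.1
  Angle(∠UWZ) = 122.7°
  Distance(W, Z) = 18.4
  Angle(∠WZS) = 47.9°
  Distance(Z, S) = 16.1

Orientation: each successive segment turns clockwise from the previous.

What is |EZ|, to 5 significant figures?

13.700

M is at the origin; MH runs at 74.2° with length 14.7, so H = (4.0025, 14.145). MH is perpendicular to HE, so HE runs at -15.800°; with |HE| = 8.9, E = (12.566, 11.721). ∠HEU = 72.1° gives EU at -123.70° from the x-axis; with |EU| = 27.8, U = (-2.8584, -11.407). ∠EUW = 41.9° gives UW at 98.200° from the x-axis; with |UW| = 24.1, W = (-6.2958, 12.447). ∠UWZ = 122.7° gives WZ at 40.900° from the x-axis; with |WZ| = 18.4, Z = (7.6119, 24.494). Then |EZ| = |Z − E| = 13.700.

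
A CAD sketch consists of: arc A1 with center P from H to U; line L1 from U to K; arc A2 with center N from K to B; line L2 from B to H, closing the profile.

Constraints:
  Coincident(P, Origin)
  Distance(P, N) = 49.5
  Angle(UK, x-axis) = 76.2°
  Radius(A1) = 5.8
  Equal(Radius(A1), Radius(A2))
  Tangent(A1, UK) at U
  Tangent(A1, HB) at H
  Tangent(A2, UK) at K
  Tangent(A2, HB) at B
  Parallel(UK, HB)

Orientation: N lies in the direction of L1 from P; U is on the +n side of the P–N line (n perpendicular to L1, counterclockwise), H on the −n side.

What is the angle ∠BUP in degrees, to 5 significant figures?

76.811°

The slot axis is L1's direction at 76.2°, so u = (cos 76.2°, sin 76.2°) = (0.23853, 0.97113) and n = (−sin 76.2°, cos 76.2°) = (-0.97113, 0.23853). P is at the origin and N lies 49.5 along u from P, so N = 49.5·u = (11.807, 48.071). Tangency of A1 to both parallel lines with radius 5.8 puts U and H at P ± 5.8·n: U = (-5.6326, 1.3835), H = (5.6326, -1.3835). Equal radii place K and B the same way about N: K = N + 5.8·n = (6.1748, 49.455), B = N − 5.8·n = (17.440, 46.688). Then cos ∠BUP = UB·UP / (|UB||UP|), giving 76.811°.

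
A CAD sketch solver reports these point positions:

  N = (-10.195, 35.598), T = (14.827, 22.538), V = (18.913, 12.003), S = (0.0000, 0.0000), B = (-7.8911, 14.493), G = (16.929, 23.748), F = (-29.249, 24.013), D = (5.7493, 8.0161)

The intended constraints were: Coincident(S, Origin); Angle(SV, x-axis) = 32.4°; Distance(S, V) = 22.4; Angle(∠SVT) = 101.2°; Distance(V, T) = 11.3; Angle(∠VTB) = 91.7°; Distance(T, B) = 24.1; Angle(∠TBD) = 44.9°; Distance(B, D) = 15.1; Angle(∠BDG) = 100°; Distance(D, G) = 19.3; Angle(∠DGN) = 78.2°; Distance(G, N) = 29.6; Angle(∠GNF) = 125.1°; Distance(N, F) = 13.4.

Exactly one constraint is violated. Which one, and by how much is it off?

Distance(N, F) = 13.4 — off by 8.90.

S = (0.00, 0.00) ✓; SV at 32.40° ✓; |SV| = 22.40 ✓; ∠SVT = 101.2° ✓; |VT| = 11.30 ✓; ∠VTB = 91.70° ✓; |TB| = 24.10 ✓; ∠TBD = 44.90° ✓; |BD| = 15.10 ✓; ∠BDG = 100.0° ✓; |DG| = 19.30 ✓; ∠DGN = 78.20° ✓; |GN| = 29.60 ✓; ∠GNF = 125.1° ✓; |NF| = 22.30 ✗.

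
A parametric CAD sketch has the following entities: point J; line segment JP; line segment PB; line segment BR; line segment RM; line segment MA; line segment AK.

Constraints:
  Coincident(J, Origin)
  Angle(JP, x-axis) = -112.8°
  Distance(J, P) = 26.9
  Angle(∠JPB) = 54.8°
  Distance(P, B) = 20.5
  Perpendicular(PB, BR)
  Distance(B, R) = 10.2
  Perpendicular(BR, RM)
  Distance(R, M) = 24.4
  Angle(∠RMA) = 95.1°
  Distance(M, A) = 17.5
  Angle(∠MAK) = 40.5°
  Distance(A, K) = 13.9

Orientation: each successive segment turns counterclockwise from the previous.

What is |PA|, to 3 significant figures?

9.06

J is at the origin; JP runs at -112.8° with length 26.9, so P = (-10.4, -24.8). ∠JPB = 54.8° gives PB at 12.4° from the x-axis; with |PB| = 20.5, B = (9.60, -20.4). PB is perpendicular to BR, so BR runs at 102°; with |BR| = 10.2, R = (7.41, -10.4). BR is perpendicular to RM, so RM runs at -168°; with |RM| = 24.4, M = (-16.4, -15.7). ∠RMA = 95.1° gives MA at -82.7° from the x-axis; with |MA| = 17.5, A = (-14.2, -33.0). Then |PA| = |A − P| = 9.06.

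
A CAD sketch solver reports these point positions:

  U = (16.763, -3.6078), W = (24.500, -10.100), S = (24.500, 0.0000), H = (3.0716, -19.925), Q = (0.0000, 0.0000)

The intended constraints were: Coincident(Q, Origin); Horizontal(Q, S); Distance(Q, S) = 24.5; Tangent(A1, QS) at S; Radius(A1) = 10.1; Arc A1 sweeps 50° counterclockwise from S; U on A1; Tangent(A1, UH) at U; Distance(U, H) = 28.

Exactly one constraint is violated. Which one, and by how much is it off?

Distance(U, H) = 28 — off by 6.70.

Q = (0.00, 0.00) ✓; Q.y = 0.00, S.y = 0.00 ✓; |QS| = 24.50 ✓; ∠(WS, SQ) = 90.00° ✓; |WS| = 10.10 ✓; bearing(W→U) − bearing(W→S) = 50.00° ✓; |WU| = 10.10 ✓; ∠(WU, UH) = 90.00° ✓; |UH| = 21.30 ✗.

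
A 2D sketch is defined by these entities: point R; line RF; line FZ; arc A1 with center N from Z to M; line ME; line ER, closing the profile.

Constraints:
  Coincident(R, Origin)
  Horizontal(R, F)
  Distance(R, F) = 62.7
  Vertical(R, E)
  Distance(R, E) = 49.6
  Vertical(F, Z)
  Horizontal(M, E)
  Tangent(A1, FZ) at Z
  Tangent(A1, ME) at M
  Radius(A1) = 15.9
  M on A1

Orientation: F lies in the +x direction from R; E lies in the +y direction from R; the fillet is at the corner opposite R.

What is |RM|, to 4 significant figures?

68.19

R is at the origin; RF is horizontal with |RF| = 62.7 and F on the +x side, so F = (62.70, 0.000). RE is vertical with |RE| = 49.6 and E on the +y side, so E = (0.000, 49.60). The virtual corner opposite R is at (62.70, 49.60). The tangent condition forces NZ to be normal to FZ and the tangent condition forces NM to be normal to ME, with radius 15.9, so the center N sits 15.9 in from both sides at N = (46.80, 33.70). That places the tangent points at Z = (62.70, 33.70) on FZ and M = (46.80, 49.60) on ME. Then |RM| = |M − R| = 68.19.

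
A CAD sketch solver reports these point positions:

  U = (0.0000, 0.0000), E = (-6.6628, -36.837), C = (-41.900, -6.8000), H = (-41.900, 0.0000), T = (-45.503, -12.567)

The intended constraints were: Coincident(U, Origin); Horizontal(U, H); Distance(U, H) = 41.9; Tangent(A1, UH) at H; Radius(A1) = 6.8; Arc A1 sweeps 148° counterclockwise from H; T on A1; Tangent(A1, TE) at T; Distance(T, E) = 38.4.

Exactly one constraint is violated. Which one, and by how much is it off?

Distance(T, E) = 38.4 — off by 7.40.

U = (0.00, 0.00) ✓; U.y = 0.00, H.y = 0.00 ✓; |UH| = 41.90 ✓; ∠(CH, HU) = 90.00° ✓; |CH| = 6.800 ✓; bearing(C→T) − bearing(C→H) = 148.0° ✓; |CT| = 6.800 ✓; ∠(CT, TE) = 90.00° ✓; |TE| = 45.80 ✗.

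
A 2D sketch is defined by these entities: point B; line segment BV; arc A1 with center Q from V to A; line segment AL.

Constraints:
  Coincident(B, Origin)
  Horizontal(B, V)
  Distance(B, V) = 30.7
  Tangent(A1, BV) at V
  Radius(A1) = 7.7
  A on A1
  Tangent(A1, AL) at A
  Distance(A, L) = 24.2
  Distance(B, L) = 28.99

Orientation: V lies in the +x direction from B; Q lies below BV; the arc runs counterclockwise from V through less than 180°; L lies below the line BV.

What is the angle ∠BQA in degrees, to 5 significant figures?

12.453°

Checks: ∠(QV, VB) = 90.00° ✓; |QV| = 7.700 ✓; |QA| = 7.700 ✓; ∠(QA, AL) = 90.00° ✓; |AL| = 24.20 ✓; |BL| = 28.99 ✓.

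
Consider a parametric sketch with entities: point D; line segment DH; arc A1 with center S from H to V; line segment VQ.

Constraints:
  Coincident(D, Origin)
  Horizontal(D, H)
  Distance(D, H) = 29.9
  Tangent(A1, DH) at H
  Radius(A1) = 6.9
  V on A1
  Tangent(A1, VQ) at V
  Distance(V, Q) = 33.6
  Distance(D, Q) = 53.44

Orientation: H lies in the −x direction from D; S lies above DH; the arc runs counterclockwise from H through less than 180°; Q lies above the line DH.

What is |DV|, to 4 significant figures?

25.11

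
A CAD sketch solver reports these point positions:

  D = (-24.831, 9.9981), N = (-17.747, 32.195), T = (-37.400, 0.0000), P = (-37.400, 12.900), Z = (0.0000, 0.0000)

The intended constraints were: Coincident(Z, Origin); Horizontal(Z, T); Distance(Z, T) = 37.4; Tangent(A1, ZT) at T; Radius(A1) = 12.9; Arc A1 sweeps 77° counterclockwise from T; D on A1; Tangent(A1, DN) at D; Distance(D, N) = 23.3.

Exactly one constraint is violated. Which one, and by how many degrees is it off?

Tangent(A1, DN) at D — off by 4.70°.

Z = (0.00, 0.00) ✓; Z.y = 0.00, T.y = 0.00 ✓; |ZT| = 37.40 ✓; ∠(PT, TZ) = 90.00° ✓; |PT| = 12.90 ✓; bearing(P→D) − bearing(P→T) = 77.00° ✓; |PD| = 12.90 ✓; ∠(PD, DN) = 94.70° ✗; |DN| = 23.30 ✓.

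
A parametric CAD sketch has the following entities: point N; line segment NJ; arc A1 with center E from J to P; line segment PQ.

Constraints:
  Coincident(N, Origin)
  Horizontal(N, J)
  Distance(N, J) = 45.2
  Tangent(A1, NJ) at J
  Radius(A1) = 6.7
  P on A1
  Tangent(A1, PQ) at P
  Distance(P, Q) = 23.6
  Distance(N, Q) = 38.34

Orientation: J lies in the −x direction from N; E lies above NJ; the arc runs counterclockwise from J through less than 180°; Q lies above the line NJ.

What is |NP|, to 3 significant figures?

39.3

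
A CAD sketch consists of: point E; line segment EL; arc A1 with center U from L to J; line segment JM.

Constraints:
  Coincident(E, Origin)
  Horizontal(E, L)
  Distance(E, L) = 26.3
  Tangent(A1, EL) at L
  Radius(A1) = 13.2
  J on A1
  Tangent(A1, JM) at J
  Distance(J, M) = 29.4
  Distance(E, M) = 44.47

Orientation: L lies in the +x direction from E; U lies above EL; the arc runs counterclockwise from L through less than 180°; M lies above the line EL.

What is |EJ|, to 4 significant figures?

41.96

E is at the origin; E and L share the same y with |EL| = 26.3 and L on the +x side, so L = (26.30, 0.000). Tangency of A1 to EL means the radius UL is perpendicular to EL, so U = L + (0, 13.2) = (26.30, 13.20). Since UJ ⟂ JM (tangency), |UM| = √(13.2² + 29.4²) = 32.23 regardless of where J sits on A1. So M lies on both circle(E, 44.47) and circle(U, 32.23); the above-EL intersection is M = (12.96, 42.54). J is the foot of the tangent from M: J = (35.03, 23.11).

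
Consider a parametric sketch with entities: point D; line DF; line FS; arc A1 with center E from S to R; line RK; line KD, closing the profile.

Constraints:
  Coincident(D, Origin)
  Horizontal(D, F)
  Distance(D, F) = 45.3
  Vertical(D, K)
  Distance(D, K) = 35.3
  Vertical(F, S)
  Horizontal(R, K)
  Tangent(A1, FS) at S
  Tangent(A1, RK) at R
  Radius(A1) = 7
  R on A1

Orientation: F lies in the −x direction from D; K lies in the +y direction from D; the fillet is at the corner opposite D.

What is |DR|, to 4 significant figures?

52.09

The virtual corner opposite D is at (-45.30, 35.30). Since A1 is tangent to FS there, ES ⟂ FS and tangency of A1 to RK means the radius ER is perpendicular to RK, with radius 7.0, so the center E sits 7.0 in from both sides at E = (-38.30, 28.30). That places the tangent points at S = (-45.30, 28.30) on FS and R = (-38.30, 35.30) on RK. Then |DR| = |R − D| = 52.09.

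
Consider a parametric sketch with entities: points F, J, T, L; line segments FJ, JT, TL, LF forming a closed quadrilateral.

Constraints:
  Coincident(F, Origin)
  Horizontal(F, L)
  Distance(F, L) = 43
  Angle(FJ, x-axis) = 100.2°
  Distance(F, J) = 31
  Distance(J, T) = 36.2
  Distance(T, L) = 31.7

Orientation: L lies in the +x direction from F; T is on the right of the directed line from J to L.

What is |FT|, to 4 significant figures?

11.44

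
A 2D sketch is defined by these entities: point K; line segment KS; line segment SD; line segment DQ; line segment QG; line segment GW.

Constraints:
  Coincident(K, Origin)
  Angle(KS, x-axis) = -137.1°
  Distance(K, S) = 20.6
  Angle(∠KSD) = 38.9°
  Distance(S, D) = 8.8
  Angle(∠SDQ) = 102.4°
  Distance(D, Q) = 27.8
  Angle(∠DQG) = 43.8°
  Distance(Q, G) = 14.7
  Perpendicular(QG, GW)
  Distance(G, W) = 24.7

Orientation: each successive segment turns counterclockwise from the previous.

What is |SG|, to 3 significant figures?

19.1

K is at the origin; KS runs at -137.1° with length 20.6, so S = (-15.1, -14.0). ∠KSD = 38.9° gives SD at 4.00° from the x-axis; with |SD| = 8.8, D = (-6.31, -13.4). ∠SDQ = 102.4° gives DQ at 81.6° from the x-axis; with |DQ| = 27.8, Q = (-2.25, 14.1). ∠DQG = 43.8° gives QG at -142° from the x-axis; with |QG| = 14.7, G = (-13.9, 5.08). Then |SG| = |G − S| = 19.1.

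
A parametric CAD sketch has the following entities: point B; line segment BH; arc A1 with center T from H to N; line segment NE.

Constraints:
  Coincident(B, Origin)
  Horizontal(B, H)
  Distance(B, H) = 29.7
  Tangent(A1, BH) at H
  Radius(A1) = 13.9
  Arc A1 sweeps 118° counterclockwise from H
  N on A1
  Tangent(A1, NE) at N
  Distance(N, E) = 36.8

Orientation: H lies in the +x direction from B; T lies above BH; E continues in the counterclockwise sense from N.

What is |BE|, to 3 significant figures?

58.4

B is at the origin; BH is horizontal with |BH| = 29.7 and H on the +x side, so H = (29.7, 0.00). Tangency of A1 to BH means the radius TH is perpendicular to BH, so T = H + (0, 13.9) = (29.7, 13.9). On A1, H sits at bearing -90° from T; a 118° counterclockwise sweep puts N at bearing 28°, so N = T + 13.9·(cos 28°, sin 28°) = (42.0, 20.4). Since A1 is tangent to NE there, TN ⟂ NE, so NE runs along (−sin 28°, cos 28°); with |NE| = 36.8, E = (24.7, 52.9). Then |BE| = |E − B| = 58.4.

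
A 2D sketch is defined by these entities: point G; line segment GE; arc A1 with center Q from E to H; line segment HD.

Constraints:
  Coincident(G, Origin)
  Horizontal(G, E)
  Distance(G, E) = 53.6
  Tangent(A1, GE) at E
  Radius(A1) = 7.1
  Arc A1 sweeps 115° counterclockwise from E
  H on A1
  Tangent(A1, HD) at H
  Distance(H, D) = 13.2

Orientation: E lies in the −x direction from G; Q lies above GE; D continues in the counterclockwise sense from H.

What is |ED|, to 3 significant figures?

22.1

On A1, E sits at bearing -90° from Q; a 115° counterclockwise sweep puts H at bearing 25°, so H = Q + 7.1·(cos 25°, sin 25°) = (-47.2, 10.1). Since A1 is tangent to HD there, QH ⟂ HD, so HD runs along (−sin 25°, cos 25°); with |HD| = 13.2, D = (-52.7, 22.1). Then |ED| = |D − E| = 22.1.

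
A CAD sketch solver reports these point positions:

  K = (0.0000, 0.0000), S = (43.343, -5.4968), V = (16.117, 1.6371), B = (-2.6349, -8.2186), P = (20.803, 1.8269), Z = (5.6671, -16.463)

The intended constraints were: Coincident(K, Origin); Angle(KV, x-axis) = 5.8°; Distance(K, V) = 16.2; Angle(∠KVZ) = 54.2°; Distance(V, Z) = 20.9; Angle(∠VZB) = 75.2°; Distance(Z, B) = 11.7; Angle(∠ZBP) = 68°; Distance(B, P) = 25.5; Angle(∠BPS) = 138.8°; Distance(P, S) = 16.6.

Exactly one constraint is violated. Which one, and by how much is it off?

Distance(P, S) = 16.6 — off by 7.10.

K = (0.00, 0.00) ✓; KV at 5.800° ✓; |KV| = 16.20 ✓; ∠KVZ = 54.20° ✓; |VZ| = 20.90 ✓; ∠VZB = 75.20° ✓; |ZB| = 11.70 ✓; ∠ZBP = 68.00° ✓; |BP| = 25.50 ✓; ∠BPS = 138.8° ✓; |PS| = 23.70 ✗.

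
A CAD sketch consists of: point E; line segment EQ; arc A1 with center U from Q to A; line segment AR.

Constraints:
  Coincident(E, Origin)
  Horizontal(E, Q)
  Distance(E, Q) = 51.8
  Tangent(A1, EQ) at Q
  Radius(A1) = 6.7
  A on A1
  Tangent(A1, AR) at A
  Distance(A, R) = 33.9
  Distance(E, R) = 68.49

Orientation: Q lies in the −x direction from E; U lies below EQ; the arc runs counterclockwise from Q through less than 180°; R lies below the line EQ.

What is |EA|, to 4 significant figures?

58.93

E is at the origin; E and Q share the same y with |EQ| = 51.8 and Q on the −x side, so Q = (-51.80, 0.000). Tangency of A1 to EQ means the radius UQ is perpendicular to EQ, so U = Q + (0, -6.7) = (-51.80, -6.700). Since UA ⟂ AR (tangency), |UR| = √(6.7² + 33.9²) = 34.56 regardless of where A sits on A1. So R lies on both circle(E, 68.49) and circle(U, 34.56); the below-EQ intersection is R = (-54.77, -41.13). A is the foot of the tangent from R: A = (-58.46, -7.430).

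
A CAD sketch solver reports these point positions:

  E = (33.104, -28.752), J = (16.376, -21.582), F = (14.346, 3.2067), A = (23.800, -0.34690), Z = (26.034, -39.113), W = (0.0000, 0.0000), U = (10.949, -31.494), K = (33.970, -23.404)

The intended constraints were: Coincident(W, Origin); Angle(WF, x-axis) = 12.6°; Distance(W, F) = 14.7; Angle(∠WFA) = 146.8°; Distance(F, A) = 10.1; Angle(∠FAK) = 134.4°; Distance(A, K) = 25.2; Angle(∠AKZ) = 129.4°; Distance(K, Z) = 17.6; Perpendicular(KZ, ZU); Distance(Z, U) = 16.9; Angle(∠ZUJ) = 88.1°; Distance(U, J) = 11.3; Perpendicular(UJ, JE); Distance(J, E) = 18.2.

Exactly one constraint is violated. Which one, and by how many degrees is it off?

Perpendicular(UJ, JE) — off by 5.50°.

W = (0.00, 0.00) ✓; WF at 12.60° ✓; |WF| = 14.70 ✓; ∠WFA = 146.8° ✓; |FA| = 10.10 ✓; ∠FAK = 134.4° ✓; |AK| = 25.20 ✓; ∠AKZ = 129.4° ✓; |KZ| = 17.60 ✓; ∠(KZ, ZU) = 89.99° ✓; |ZU| = 16.90 ✓; ∠ZUJ = 88.10° ✓; |UJ| = 11.30 ✓; ∠(UJ, JE) = 84.50° ✗; |JE| = 18.20 ✓.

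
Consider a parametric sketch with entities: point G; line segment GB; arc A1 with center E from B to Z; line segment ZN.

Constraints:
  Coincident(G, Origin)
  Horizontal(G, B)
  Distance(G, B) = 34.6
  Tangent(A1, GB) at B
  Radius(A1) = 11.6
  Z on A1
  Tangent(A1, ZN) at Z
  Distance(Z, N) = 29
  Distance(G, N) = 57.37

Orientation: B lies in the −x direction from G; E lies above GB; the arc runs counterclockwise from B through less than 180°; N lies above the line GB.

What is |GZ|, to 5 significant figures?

29.882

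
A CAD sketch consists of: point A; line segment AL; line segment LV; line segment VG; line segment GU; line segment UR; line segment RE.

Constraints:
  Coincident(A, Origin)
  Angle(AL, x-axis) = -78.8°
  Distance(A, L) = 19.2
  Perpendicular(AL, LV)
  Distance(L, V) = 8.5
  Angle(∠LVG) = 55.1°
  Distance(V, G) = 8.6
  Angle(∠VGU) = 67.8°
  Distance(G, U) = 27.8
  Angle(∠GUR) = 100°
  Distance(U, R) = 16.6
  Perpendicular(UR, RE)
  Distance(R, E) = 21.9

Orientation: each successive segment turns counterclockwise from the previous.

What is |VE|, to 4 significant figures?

13.53

∠GUR = 100.0° gives UR at -31.70° from the x-axis; with |UR| = 16.6, R = (9.715, -45.77). UR is perpendicular to RE, so RE runs at 58.30°; with |RE| = 21.9, E = (21.22, -27.14). Then |VE| = |E − V| = 13.53.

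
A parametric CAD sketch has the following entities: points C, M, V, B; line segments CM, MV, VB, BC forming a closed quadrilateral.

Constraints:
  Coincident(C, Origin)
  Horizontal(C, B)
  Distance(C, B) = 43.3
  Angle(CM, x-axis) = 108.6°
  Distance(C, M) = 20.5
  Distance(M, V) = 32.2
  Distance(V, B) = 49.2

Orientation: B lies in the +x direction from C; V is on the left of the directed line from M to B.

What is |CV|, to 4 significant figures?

44.82

Checks: |MV| = 32.20 ✓; |VB| = 49.20 ✓.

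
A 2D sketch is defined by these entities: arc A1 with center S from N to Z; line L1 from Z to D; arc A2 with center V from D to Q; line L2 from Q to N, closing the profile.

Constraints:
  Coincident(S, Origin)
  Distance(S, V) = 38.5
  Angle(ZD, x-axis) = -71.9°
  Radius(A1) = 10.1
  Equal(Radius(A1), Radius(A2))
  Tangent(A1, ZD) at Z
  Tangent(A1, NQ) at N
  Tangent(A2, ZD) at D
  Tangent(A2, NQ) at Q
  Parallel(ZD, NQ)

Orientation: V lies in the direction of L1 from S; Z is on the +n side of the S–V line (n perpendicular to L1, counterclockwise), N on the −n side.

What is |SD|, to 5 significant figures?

39.803

Tangency of A1 to both parallel lines with radius 10.1 puts Z and N at S ± 10.1·n: Z = (9.6002, 3.1378), N = (-9.6002, -3.1378). Equal radii place D and Q the same way about V: D = V + 10.1·n = (21.561, -33.457), Q = V − 10.1·n = (2.3608, -39.733). Then |SD| = |D − S| = 39.803.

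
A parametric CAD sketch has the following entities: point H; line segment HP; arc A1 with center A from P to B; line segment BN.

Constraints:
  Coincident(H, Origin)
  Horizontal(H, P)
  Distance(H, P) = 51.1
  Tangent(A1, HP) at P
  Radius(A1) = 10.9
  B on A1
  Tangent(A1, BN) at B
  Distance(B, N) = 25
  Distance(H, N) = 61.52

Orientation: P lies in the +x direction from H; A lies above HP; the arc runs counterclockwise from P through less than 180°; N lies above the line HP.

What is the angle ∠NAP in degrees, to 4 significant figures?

174.2°

Checks: |AB| = 10.90 ✓; ∠(AB, BN) = 90.00° ✓; |BN| = 25.00 ✓; |HN| = 61.52 ✓.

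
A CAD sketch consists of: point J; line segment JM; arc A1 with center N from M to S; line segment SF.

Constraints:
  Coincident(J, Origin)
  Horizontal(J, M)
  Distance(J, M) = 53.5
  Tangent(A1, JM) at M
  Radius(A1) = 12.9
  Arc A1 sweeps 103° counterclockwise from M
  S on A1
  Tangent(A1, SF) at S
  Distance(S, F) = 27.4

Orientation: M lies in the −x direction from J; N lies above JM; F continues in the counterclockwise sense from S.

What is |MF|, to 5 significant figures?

42.980

J is at the origin; J and M share the same y with |JM| = 53.5 and M on the −x side, so M = (-53.500, 0.0000). A1 meets JM tangentially, so NM is at right angles to JM, so N = M + (0, 12.9) = (-53.500, 12.900). On A1, M sits at bearing -90° from N; a 103° counterclockwise sweep puts S at bearing 13°, so S = N + 12.9·(cos 13°, sin 13°) = (-40.931, 15.802). Tangency of A1 to SF means the radius NS is perpendicular to SF, so SF runs along (−sin 13°, cos 13°); with |SF| = 27.4, F = (-47.094, 42.500). Then |MF| = |F − M| = 42.980.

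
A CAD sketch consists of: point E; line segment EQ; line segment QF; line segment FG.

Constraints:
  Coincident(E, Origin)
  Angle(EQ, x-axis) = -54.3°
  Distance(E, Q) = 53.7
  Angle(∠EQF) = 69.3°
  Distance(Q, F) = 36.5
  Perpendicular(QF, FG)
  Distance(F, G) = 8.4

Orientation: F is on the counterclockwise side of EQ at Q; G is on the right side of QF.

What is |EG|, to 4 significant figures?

61.19

E is at the origin; EQ runs at -54.3° with length 53.7, so Q = 53.7·(cos -54.3°, sin -54.3°) = (31.34, -43.61). ∠EQF = 69.3°, so QF runs at -54.3° + (180° − 69.3°) = 56.40° from the x-axis; with |QF| = 36.5, F = Q + 36.5·(cos 56.40°, sin 56.40°) = (51.53, -13.21). The perpendicularity gives FG at right angles to QF; with |FG| = 8.4 on the right of QF, G = F + 8.4·(0.8329, -0.5534) = (58.53, -17.86). Then |EG| = |G − E| = 61.19.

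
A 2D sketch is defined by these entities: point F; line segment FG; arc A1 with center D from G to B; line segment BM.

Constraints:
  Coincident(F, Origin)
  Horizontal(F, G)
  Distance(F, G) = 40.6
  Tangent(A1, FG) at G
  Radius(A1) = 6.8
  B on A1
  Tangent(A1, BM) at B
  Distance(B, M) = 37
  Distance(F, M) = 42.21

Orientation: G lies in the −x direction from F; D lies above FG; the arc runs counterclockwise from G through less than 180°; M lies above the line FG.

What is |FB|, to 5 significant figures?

34.641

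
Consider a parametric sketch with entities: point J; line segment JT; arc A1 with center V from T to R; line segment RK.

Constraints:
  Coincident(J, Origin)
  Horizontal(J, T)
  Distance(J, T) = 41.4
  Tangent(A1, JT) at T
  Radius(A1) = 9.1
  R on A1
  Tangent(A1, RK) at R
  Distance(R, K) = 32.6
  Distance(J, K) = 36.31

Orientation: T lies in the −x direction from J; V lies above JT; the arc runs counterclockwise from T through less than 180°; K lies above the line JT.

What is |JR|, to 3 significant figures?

33.9

Checks: |VT| = 9.100 ✓; |VR| = 9.100 ✓; ∠(VR, RK) = 90.00° ✓; |RK| = 32.60 ✓; |JK| = 36.31 ✓.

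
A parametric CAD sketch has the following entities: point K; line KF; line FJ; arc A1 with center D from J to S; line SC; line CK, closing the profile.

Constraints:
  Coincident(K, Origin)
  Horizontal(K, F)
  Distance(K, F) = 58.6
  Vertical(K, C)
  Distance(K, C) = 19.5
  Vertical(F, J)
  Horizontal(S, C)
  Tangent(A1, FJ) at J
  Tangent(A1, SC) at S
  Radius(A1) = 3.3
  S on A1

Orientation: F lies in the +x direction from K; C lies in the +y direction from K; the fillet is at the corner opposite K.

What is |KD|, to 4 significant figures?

57.62

K is at the origin; KF is horizontal with |KF| = 58.6 and F on the +x side, so F = (58.60, 0.000). KC is vertical with |KC| = 19.5 and C on the +y side, so C = (0.000, 19.50). The virtual corner opposite K is at (58.60, 19.50). A1 meets FJ tangentially, so DJ is at right angles to FJ and since A1 is tangent to SC there, DS ⟂ SC, with radius 3.3, so the center D sits 3.3 in from both sides at D = (55.30, 16.20). Then |KD| = |D − K| = 57.62.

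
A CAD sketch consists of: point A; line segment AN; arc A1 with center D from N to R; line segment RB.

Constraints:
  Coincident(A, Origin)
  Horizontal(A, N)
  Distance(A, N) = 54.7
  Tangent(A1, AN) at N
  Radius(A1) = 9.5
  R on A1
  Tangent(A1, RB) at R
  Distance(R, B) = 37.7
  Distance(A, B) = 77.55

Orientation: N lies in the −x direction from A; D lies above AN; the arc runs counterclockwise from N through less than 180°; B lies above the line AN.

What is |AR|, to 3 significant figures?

47.9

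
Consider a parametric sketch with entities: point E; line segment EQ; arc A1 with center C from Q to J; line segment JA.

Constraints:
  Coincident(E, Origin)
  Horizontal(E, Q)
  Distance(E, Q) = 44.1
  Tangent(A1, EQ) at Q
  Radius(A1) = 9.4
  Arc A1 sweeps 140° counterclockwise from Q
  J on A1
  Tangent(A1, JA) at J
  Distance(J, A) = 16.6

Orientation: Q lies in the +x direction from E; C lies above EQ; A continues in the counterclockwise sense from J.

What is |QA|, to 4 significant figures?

28.08

E is at the origin; E and Q share the same y with |EQ| = 44.1 and Q on the +x side, so Q = (44.10, 0.000). Since A1 is tangent to EQ there, CQ ⟂ EQ, so C = Q + (0, 9.4) = (44.10, 9.400). On A1, Q sits at bearing -90° from C; a 140° counterclockwise sweep puts J at bearing 50°, so J = C + 9.4·(cos 50°, sin 50°) = (50.14, 16.60). The tangent condition forces CJ to be normal to JA, so JA runs along (−sin 50°, cos 50°); with |JA| = 16.6, A = (37.43, 27.27). Then |QA| = |A − Q| = 28.08.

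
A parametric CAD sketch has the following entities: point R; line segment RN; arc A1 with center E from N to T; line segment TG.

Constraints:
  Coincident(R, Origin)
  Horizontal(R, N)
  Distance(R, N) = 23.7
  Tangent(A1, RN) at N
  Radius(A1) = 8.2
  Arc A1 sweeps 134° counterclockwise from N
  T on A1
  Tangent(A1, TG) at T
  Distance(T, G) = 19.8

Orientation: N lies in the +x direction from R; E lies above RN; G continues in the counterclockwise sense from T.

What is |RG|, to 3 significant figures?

32.3

On A1, N sits at bearing -90° from E; a 134° counterclockwise sweep puts T at bearing 44°, so T = E + 8.2·(cos 44°, sin 44°) = (29.6, 13.9). Tangency of A1 to TG means the radius ET is perpendicular to TG, so TG runs along (−sin 44°, cos 44°); with |TG| = 19.8, G = (15.8, 28.1). Then |RG| = |G − R| = 32.3.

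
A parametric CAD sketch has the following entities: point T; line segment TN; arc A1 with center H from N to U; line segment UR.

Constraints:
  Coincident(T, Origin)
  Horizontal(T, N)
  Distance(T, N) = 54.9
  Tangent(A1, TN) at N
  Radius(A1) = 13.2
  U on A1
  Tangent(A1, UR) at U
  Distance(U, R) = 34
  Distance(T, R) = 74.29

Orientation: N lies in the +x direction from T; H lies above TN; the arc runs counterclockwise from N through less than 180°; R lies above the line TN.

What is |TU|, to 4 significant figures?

69.58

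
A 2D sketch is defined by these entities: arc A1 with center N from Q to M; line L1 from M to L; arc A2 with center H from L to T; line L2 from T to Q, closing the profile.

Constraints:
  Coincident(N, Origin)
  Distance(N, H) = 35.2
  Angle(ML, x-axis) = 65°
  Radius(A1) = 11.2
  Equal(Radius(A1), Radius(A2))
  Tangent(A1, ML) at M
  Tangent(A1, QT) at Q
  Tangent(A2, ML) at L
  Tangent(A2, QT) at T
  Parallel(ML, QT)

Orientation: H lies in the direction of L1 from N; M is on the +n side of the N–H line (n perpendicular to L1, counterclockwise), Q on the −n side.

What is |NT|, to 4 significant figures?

36.94

Tangency of A1 to both parallel lines with radius 11.2 puts M and Q at N ± 11.2·n: M = (-10.15, 4.733), Q = (10.15, -4.733). Equal radii place L and T the same way about H: L = H + 11.2·n = (4.726, 36.64), T = H − 11.2·n = (25.03, 27.17). Then |NT| = |T − N| = 36.94.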